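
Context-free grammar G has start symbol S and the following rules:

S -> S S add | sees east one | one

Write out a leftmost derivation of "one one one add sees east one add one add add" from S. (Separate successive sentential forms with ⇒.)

S ⇒ S S add ⇒ one S add ⇒ one S S add add ⇒ one S S add S add add ⇒ one S S add S add S add add ⇒ one one S add S add S add add ⇒ one one one add S add S add add ⇒ one one one add sees east one add S add add ⇒ one one one add sees east one add one add add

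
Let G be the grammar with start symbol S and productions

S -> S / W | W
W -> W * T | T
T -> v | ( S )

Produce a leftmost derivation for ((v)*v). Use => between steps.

S => W => T => (S) => (W) => (W*T) => (T*T) => ((S)*T) => ((W)*T) => ((T)*T) => ((v)*T) => ((v)*v)

S => W   [S -> W]
W => T   [W -> T]
T => (S)   [T -> ( S )]
(S) => (W)   [S -> W]
(W) => (W*T)   [W -> W * T]
(W*T) => (T*T)   [W -> T]
(T*T) => ((S)*T)   [T -> ( S )]
((S)*T) => ((W)*T)   [S -> W]
((W)*T) => ((T)*T)   [W -> T]
((T)*T) => ((v)*T)   [T -> v]
((v)*T) => ((v)*v)   [T -> v]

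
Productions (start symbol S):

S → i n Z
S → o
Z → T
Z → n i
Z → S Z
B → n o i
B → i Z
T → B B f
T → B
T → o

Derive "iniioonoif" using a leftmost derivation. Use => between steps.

S => inZ   [S → i n Z]
inZ => inT   [Z → T]
inT => inBBf   [T → B B f]
inBBf => iniZBf   [B → i Z]
iniZBf => iniTBf   [Z → T]
iniTBf => iniBBf   [T → B]
iniBBf => iniiZBf   [B → i Z]
iniiZBf => iniiSZBf   [Z → S Z]
iniiSZBf => iniioZBf   [S → o]
iniioZBf => iniioTBf   [Z → T]
iniioTBf => iniiooBf   [T → o]
iniiooBf => iniioonoif   [B → n o i]

S => inZ => inT => inBBf => iniZBf => iniTBf => iniBBf => iniiZBf => iniiSZBf => iniioZBf => iniioTBf => iniiooBf => iniioonoif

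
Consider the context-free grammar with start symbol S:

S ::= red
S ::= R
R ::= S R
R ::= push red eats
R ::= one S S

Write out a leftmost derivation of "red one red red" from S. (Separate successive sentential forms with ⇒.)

S ⇒ R ⇒ S R ⇒ red R ⇒ red one S S ⇒ red one red S ⇒ red one red red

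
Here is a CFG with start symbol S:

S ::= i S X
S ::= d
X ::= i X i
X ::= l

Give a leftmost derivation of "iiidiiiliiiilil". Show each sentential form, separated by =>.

S => iSX   [S ::= i S X]
iSX => iiSXX   [S ::= i S X]
iiSXX => iiiSXXX   [S ::= i S X]
iiiSXXX => iiidXXX   [S ::= d]
iiidXXX => iiidiXiXX   [X ::= i X i]
iiidiXiXX => iiidiiXiiXX   [X ::= i X i]
iiidiiXiiXX => iiidiiiXiiiXX   [X ::= i X i]
iiidiiiXiiiXX => iiidiiiliiiXX   [X ::= l]
iiidiiiliiiXX => iiidiiiliiiiXiX   [X ::= i X i]
iiidiiiliiiiXiX => iiidiiiliiiiliX   [X ::= l]
iiidiiiliiiiliX => iiidiiiliiiilil   [X ::= l]

S=>iSX=>iiSXX=>iiiSXXX=>iiidXXX=>iiidiXiXX=>iiidiiXiiXX=>iiidiiiXiiiXX=>iiidiiiliiiXX=>iiidiiiliiiiXiX=>iiidiiiliiiiliX=>iiidiiiliiiilil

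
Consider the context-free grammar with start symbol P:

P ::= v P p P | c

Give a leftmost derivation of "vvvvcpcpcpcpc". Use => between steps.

P=>vPpP=>vvPpPpP=>vvvPpPpPpP=>vvvvPpPpPpPpP=>vvvvcpPpPpPpP=>vvvvcpcpPpPpP=>vvvvcpcpcpPpP=>vvvvcpcpcpcpP=>vvvvcpcpcpcpc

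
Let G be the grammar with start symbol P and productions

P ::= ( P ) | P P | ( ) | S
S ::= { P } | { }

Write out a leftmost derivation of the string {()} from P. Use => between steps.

P => S => {P} => {()}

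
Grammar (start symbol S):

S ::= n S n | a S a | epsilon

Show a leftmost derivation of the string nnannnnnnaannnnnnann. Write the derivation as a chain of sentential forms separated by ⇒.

S ⇒ nSn ⇒ nnSnn ⇒ nnaSann ⇒ nnanSnann ⇒ nnannSnnann ⇒ nnannnSnnnann ⇒ nnannnnSnnnnann ⇒ nnannnnnSnnnnnann ⇒ nnannnnnnSnnnnnnann ⇒ nnannnnnnaSannnnnnann ⇒ nnannnnnnaannnnnnann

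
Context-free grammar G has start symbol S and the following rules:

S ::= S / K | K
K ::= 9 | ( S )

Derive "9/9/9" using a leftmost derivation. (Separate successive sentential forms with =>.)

S => S/K   [S ::= S / K]
S/K => S/K/K   [S ::= S / K]
S/K/K => K/K/K   [S ::= K]
K/K/K => 9/K/K   [K ::= 9]
9/K/K => 9/9/K   [K ::= 9]
9/9/K => 9/9/9   [K ::= 9]

S=>S/K=>S/K/K=>K/K/K=>9/K/K=>9/9/K=>9/9/9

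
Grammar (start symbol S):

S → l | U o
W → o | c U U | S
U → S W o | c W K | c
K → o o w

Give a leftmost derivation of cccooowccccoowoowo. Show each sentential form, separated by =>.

S => Uo   [S → U o]
Uo => cWKo   [U → c W K]
cWKo => ccUUKo   [W → c U U]
ccUUKo => cccWKUKo   [U → c W K]
cccWKUKo => cccoKUKo   [W → o]
cccoKUKo => cccooowUKo   [K → o o w]
cccooowUKo => cccooowcWKKo   [U → c W K]
cccooowcWKKo => cccooowccUUKKo   [W → c U U]
cccooowccUUKKo => cccooowcccUKKo   [U → c]
cccooowcccUKKo => cccooowccccKKo   [U → c]
cccooowccccKKo => cccooowccccoowKo   [K → o o w]
cccooowccccoowKo => cccooowccccoowoowo   [K → o o w]

S=>Uo=>cWKo=>ccUUKo=>cccWKUKo=>cccoKUKo=>cccooowUKo=>cccooowcWKKo=>cccooowccUUKKo=>cccooowcccUKKo=>cccooowccccKKo=>cccooowccccoowKo=>cccooowccccoowoowo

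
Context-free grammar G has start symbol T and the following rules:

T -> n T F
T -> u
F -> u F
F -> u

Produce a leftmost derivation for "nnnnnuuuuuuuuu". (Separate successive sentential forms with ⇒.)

T ⇒ nTF   [T -> n T F]
nTF ⇒ nnTFF   [T -> n T F]
nnTFF ⇒ nnnTFFF   [T -> n T F]
nnnTFFF ⇒ nnnnTFFFF   [T -> n T F]
nnnnTFFFF ⇒ nnnnnTFFFFF   [T -> n T F]
nnnnnTFFFFF ⇒ nnnnnuFFFFF   [T -> u]
nnnnnuFFFFF ⇒ nnnnnuuFFFFF   [F -> u F]
nnnnnuuFFFFF ⇒ nnnnnuuuFFFF   [F -> u]
nnnnnuuuFFFF ⇒ nnnnnuuuuFFFF   [F -> u F]
nnnnnuuuuFFFF ⇒ nnnnnuuuuuFFF   [F -> u]
nnnnnuuuuuFFF ⇒ nnnnnuuuuuuFFF   [F -> u F]
nnnnnuuuuuuFFF ⇒ nnnnnuuuuuuuFF   [F -> u]
nnnnnuuuuuuuFF ⇒ nnnnnuuuuuuuuF   [F -> u]
nnnnnuuuuuuuuF ⇒ nnnnnuuuuuuuuu   [F -> u]

T ⇒ nTF ⇒ nnTFF ⇒ nnnTFFF ⇒ nnnnTFFFF ⇒ nnnnnTFFFFF ⇒ nnnnnuFFFFF ⇒ nnnnnuuFFFFF ⇒ nnnnnuuuFFFF ⇒ nnnnnuuuuFFFF ⇒ nnnnnuuuuuFFF ⇒ nnnnnuuuuuuFFF ⇒ nnnnnuuuuuuuFF ⇒ nnnnnuuuuuuuuF ⇒ nnnnnuuuuuuuuu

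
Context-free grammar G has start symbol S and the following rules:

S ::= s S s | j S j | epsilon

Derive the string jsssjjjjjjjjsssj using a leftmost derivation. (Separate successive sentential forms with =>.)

S=>jSj=>jsSsj=>jssSssj=>jsssSsssj=>jsssjSjsssj=>jsssjjSjjsssj=>jsssjjjSjjjsssj=>jsssjjjjSjjjjsssj=>jsssjjjjjjjjsssj

S => jSj   [S ::= j S j]
jSj => jsSsj   [S ::= s S s]
jsSsj => jssSssj   [S ::= s S s]
jssSssj => jsssSsssj   [S ::= s S s]
jsssSsssj => jsssjSjsssj   [S ::= j S j]
jsssjSjsssj => jsssjjSjjsssj   [S ::= j S j]
jsssjjSjjsssj => jsssjjjSjjjsssj   [S ::= j S j]
jsssjjjSjjjsssj => jsssjjjjSjjjjsssj   [S ::= j S j]
jsssjjjjSjjjjsssj => jsssjjjjjjjjsssj   [S ::= epsilon]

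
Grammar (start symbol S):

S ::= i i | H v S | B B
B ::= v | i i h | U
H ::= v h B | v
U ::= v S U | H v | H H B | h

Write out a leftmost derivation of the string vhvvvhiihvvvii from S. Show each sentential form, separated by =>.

S => HvS => vhBvS => vhvvS => vhvvHvS => vhvvvhBvS => vhvvvhiihvS => vhvvvhiihvHvS => vhvvvhiihvvvS => vhvvvhiihvvvii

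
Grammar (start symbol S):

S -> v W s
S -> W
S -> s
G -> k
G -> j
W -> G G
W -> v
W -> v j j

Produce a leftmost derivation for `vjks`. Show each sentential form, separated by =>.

S => vWs   [S -> v W s]
vWs => vGGs   [W -> G G]
vGGs => vjGs   [G -> j]
vjGs => vjks   [G -> k]

S => vWs => vGGs => vjGs => vjks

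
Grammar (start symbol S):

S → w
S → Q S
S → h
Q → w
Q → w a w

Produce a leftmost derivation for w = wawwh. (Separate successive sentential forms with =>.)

S => QS => wawS => wawQS => wawwS => wawwh

S => QS   [S → Q S]
QS => wawS   [Q → w a w]
wawS => wawQS   [S → Q S]
wawQS => wawwS   [Q → w]
wawwS => wawwh   [S → h]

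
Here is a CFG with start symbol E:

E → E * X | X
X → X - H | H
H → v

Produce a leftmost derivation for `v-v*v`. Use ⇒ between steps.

E ⇒ E*X ⇒ X*X ⇒ X-H*X ⇒ H-H*X ⇒ v-H*X ⇒ v-v*X ⇒ v-v*H ⇒ v-v*v

E ⇒ E*X   [E → E * X]
E*X ⇒ X*X   [E → X]
X*X ⇒ X-H*X   [X → X - H]
X-H*X ⇒ H-H*X   [X → H]
H-H*X ⇒ v-H*X   [H → v]
v-H*X ⇒ v-v*X   [H → v]
v-v*X ⇒ v-v*H   [X → H]
v-v*H ⇒ v-v*v   [H → v]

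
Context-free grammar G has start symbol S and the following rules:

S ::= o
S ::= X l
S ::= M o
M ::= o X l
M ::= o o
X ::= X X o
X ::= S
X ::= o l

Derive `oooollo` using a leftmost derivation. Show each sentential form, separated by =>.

S => Mo   [S ::= M o]
Mo => oXlo   [M ::= o X l]
oXlo => oSlo   [X ::= S]
oSlo => oXllo   [S ::= X l]
oXllo => oSllo   [X ::= S]
oSllo => oMollo   [S ::= M o]
oMollo => oooollo   [M ::= o o]

S => Mo => oXlo => oSlo => oXllo => oSllo => oMollo => oooollo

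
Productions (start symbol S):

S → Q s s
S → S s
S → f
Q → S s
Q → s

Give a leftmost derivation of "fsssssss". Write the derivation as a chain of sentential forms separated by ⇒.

S⇒Qss⇒Ssss⇒Sssss⇒Qssssss⇒Ssssssss⇒fsssssss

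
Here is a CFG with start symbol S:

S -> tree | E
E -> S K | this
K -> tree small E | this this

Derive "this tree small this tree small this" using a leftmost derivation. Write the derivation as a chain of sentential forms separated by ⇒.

S ⇒ E ⇒ S K ⇒ E K ⇒ S K K ⇒ E K K ⇒ this K K ⇒ this tree small E K ⇒ this tree small this K ⇒ this tree small this tree small E ⇒ this tree small this tree small this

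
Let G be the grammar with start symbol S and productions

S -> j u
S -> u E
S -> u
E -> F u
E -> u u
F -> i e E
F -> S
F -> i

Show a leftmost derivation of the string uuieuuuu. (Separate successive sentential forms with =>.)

S=>uE=>uFu=>uSu=>uuEu=>uuFuu=>uuieEuu=>uuieuuuu

S => uE   [S -> u E]
uE => uFu   [E -> F u]
uFu => uSu   [F -> S]
uSu => uuEu   [S -> u E]
uuEu => uuFuu   [E -> F u]
uuFuu => uuieEuu   [F -> i e E]
uuieEuu => uuieuuuu   [E -> u u]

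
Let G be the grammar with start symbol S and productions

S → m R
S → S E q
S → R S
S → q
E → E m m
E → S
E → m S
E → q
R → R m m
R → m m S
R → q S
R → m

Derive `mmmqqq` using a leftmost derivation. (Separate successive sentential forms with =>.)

S => SEq   [S → S E q]
SEq => RSEq   [S → R S]
RSEq => RmmSEq   [R → R m m]
RmmSEq => mmmSEq   [R → m]
mmmSEq => mmmqEq   [S → q]
mmmqEq => mmmqqq   [E → q]

S=>SEq=>RSEq=>RmmSEq=>mmmSEq=>mmmqEq=>mmmqqq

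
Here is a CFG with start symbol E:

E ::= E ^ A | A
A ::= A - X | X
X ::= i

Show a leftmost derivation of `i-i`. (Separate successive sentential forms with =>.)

E => A   [E ::= A]
A => A-X   [A ::= A - X]
A-X => X-X   [A ::= X]
X-X => i-X   [X ::= i]
i-X => i-i   [X ::= i]

E => A => A-X => X-X => i-X => i-i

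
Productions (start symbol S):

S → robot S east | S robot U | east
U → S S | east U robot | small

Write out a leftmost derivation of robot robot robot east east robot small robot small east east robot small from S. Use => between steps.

S => S robot U => robot S east robot U => robot robot S east east robot U => robot robot S robot U east east robot U => robot robot S robot U robot U east east robot U => robot robot robot S east robot U robot U east east robot U => robot robot robot east east robot U robot U east east robot U => robot robot robot east east robot small robot U east east robot U => robot robot robot east east robot small robot small east east robot U => robot robot robot east east robot small robot small east east robot small

S => S robot U   [S → S robot U]
S robot U => robot S east robot U   [S → robot S east]
robot S east robot U => robot robot S east east robot U   [S → robot S east]
robot robot S east east robot U => robot robot S robot U east east robot U   [S → S robot U]
robot robot S robot U east east robot U => robot robot S robot U robot U east east robot U   [S → S robot U]
robot robot S robot U robot U east east robot U => robot robot robot S east robot U robot U east east robot U   [S → robot S east]
robot robot robot S east robot U robot U east east robot U => robot robot robot east east robot U robot U east east robot U   [S → east]
robot robot robot east east robot U robot U east east robot U => robot robot robot east east robot small robot U east east robot U   [U → small]
robot robot robot east east robot small robot U east east robot U => robot robot robot east east robot small robot small east east robot U   [U → small]
robot robot robot east east robot small robot small east east robot U => robot robot robot east east robot small robot small east east robot small   [U → small]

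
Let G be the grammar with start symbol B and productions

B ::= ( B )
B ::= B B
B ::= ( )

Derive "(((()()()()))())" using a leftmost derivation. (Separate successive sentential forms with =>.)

B => (B)   [B ::= ( B )]
(B) => (BB)   [B ::= B B]
(BB) => ((B)B)   [B ::= ( B )]
((B)B) => (((B))B)   [B ::= ( B )]
(((B))B) => (((BB))B)   [B ::= B B]
(((BB))B) => (((BBB))B)   [B ::= B B]
(((BBB))B) => (((BBBB))B)   [B ::= B B]
(((BBBB))B) => (((()BBB))B)   [B ::= ( )]
(((()BBB))B) => (((()()BB))B)   [B ::= ( )]
(((()()BB))B) => (((()()()B))B)   [B ::= ( )]
(((()()()B))B) => (((()()()()))B)   [B ::= ( )]
(((()()()()))B) => (((()()()()))())   [B ::= ( )]

B=>(B)=>(BB)=>((B)B)=>(((B))B)=>(((BB))B)=>(((BBB))B)=>(((BBBB))B)=>(((()BBB))B)=>(((()()BB))B)=>(((()()()B))B)=>(((()()()()))B)=>(((()()()()))())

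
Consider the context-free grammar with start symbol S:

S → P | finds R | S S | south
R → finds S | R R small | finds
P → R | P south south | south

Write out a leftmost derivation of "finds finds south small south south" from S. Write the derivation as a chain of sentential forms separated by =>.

S => P => P south south => R south south => R R small south south => finds R small south south => finds finds S small south south => finds finds south small south south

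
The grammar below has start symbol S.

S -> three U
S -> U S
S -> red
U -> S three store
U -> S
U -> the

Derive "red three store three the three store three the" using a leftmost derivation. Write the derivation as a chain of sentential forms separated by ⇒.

S ⇒ U S ⇒ S three store S ⇒ red three store S ⇒ red three store U S ⇒ red three store S three store S ⇒ red three store three U three store S ⇒ red three store three the three store S ⇒ red three store three the three store three U ⇒ red three store three the three store three the

S ⇒ U S   [S -> U S]
U S ⇒ S three store S   [U -> S three store]
S three store S ⇒ red three store S   [S -> red]
red three store S ⇒ red three store U S   [S -> U S]
red three store U S ⇒ red three store S three store S   [U -> S three store]
red three store S three store S ⇒ red three store three U three store S   [S -> three U]
red three store three U three store S ⇒ red three store three the three store S   [U -> the]
red three store three the three store S ⇒ red three store three the three store three U   [S -> three U]
red three store three the three store three U ⇒ red three store three the three store three the   [U -> the]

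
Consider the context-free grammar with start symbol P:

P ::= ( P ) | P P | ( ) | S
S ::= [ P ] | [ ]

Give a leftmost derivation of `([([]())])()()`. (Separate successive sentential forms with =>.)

P => PP   [P ::= P P]
PP => PPP   [P ::= P P]
PPP => (P)PP   [P ::= ( P )]
(P)PP => (S)PP   [P ::= S]
(S)PP => ([P])PP   [S ::= [ P ]]
([P])PP => ([(P)])PP   [P ::= ( P )]
([(P)])PP => ([(PP)])PP   [P ::= P P]
([(PP)])PP => ([(SP)])PP   [P ::= S]
([(SP)])PP => ([([]P)])PP   [S ::= [ ]]
([([]P)])PP => ([([]())])PP   [P ::= ( )]
([([]())])PP => ([([]())])()P   [P ::= ( )]
([([]())])()P => ([([]())])()()   [P ::= ( )]

P=>PP=>PPP=>(P)PP=>(S)PP=>([P])PP=>([(P)])PP=>([(PP)])PP=>([(SP)])PP=>([([]P)])PP=>([([]())])PP=>([([]())])()P=>([([]())])()()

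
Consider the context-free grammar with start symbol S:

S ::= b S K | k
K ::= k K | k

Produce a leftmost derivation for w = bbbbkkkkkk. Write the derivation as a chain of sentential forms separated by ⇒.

S ⇒ bSK   [S ::= b S K]
bSK ⇒ bbSKK   [S ::= b S K]
bbSKK ⇒ bbbSKKK   [S ::= b S K]
bbbSKKK ⇒ bbbbSKKKK   [S ::= b S K]
bbbbSKKKK ⇒ bbbbkKKKK   [S ::= k]
bbbbkKKKK ⇒ bbbbkkKKKK   [K ::= k K]
bbbbkkKKKK ⇒ bbbbkkkKKK   [K ::= k]
bbbbkkkKKK ⇒ bbbbkkkkKK   [K ::= k]
bbbbkkkkKK ⇒ bbbbkkkkkK   [K ::= k]
bbbbkkkkkK ⇒ bbbbkkkkkk   [K ::= k]

S ⇒ bSK ⇒ bbSKK ⇒ bbbSKKK ⇒ bbbbSKKKK ⇒ bbbbkKKKK ⇒ bbbbkkKKKK ⇒ bbbbkkkKKK ⇒ bbbbkkkkKK ⇒ bbbbkkkkkK ⇒ bbbbkkkkkk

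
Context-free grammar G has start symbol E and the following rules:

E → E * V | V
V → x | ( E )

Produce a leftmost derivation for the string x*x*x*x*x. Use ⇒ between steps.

E⇒E*V⇒E*V*V⇒E*V*V*V⇒E*V*V*V*V⇒V*V*V*V*V⇒x*V*V*V*V⇒x*x*V*V*V⇒x*x*x*V*V⇒x*x*x*x*V⇒x*x*x*x*x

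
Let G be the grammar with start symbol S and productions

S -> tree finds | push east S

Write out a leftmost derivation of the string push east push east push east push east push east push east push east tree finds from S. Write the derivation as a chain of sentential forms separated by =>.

S => push east S   [S -> push east S]
push east S => push east push east S   [S -> push east S]
push east push east S => push east push east push east S   [S -> push east S]
push east push east push east S => push east push east push east push east S   [S -> push east S]
push east push east push east push east S => push east push east push east push east push east S   [S -> push east S]
push east push east push east push east push east S => push east push east push east push east push east push east S   [S -> push east S]
push east push east push east push east push east push east S => push east push east push east push east push east push east push east S   [S -> push east S]
push east push east push east push east push east push east push east S => push east push east push east push east push east push east push east tree finds   [S -> tree finds]

S => push east S => push east push east S => push east push east push east S => push east push east push east push east S => push east push east push east push east push east S => push east push east push east push east push east push east S => push east push east push east push east push east push east push east S => push east push east push east push east push east push east push east tree finds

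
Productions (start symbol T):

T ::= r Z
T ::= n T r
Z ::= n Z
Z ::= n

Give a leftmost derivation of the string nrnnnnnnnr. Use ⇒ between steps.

T ⇒ nTr ⇒ nrZr ⇒ nrnZr ⇒ nrnnZr ⇒ nrnnnZr ⇒ nrnnnnZr ⇒ nrnnnnnZr ⇒ nrnnnnnnZr ⇒ nrnnnnnnnr

T ⇒ nTr   [T ::= n T r]
nTr ⇒ nrZr   [T ::= r Z]
nrZr ⇒ nrnZr   [Z ::= n Z]
nrnZr ⇒ nrnnZr   [Z ::= n Z]
nrnnZr ⇒ nrnnnZr   [Z ::= n Z]
nrnnnZr ⇒ nrnnnnZr   [Z ::= n Z]
nrnnnnZr ⇒ nrnnnnnZr   [Z ::= n Z]
nrnnnnnZr ⇒ nrnnnnnnZr   [Z ::= n Z]
nrnnnnnnZr ⇒ nrnnnnnnnr   [Z ::= n]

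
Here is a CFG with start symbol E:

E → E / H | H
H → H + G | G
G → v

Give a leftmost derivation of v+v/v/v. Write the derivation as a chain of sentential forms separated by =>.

E => E/H => E/H/H => H/H/H => H+G/H/H => G+G/H/H => v+G/H/H => v+v/H/H => v+v/G/H => v+v/v/H => v+v/v/G => v+v/v/v

E => E/H   [E → E / H]
E/H => E/H/H   [E → E / H]
E/H/H => H/H/H   [E → H]
H/H/H => H+G/H/H   [H → H + G]
H+G/H/H => G+G/H/H   [H → G]
G+G/H/H => v+G/H/H   [G → v]
v+G/H/H => v+v/H/H   [G → v]
v+v/H/H => v+v/G/H   [H → G]
v+v/G/H => v+v/v/H   [G → v]
v+v/v/H => v+v/v/G   [H → G]
v+v/v/G => v+v/v/v   [G → v]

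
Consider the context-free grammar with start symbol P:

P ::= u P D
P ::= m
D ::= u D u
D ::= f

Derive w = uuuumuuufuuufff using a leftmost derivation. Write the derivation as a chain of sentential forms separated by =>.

P => uPD   [P ::= u P D]
uPD => uuPDD   [P ::= u P D]
uuPDD => uuuPDDD   [P ::= u P D]
uuuPDDD => uuuuPDDDD   [P ::= u P D]
uuuuPDDDD => uuuumDDDD   [P ::= m]
uuuumDDDD => uuuumuDuDDD   [D ::= u D u]
uuuumuDuDDD => uuuumuuDuuDDD   [D ::= u D u]
uuuumuuDuuDDD => uuuumuuuDuuuDDD   [D ::= u D u]
uuuumuuuDuuuDDD => uuuumuuufuuuDDD   [D ::= f]
uuuumuuufuuuDDD => uuuumuuufuuufDD   [D ::= f]
uuuumuuufuuufDD => uuuumuuufuuuffD   [D ::= f]
uuuumuuufuuuffD => uuuumuuufuuufff   [D ::= f]

P => uPD => uuPDD => uuuPDDD => uuuuPDDDD => uuuumDDDD => uuuumuDuDDD => uuuumuuDuuDDD => uuuumuuuDuuuDDD => uuuumuuufuuuDDD => uuuumuuufuuufDD => uuuumuuufuuuffD => uuuumuuufuuufff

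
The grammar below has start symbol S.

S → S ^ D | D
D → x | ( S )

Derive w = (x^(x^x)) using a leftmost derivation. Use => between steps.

S=>D=>(S)=>(S^D)=>(D^D)=>(x^D)=>(x^(S))=>(x^(S^D))=>(x^(D^D))=>(x^(x^D))=>(x^(x^x))

S => D   [S → D]
D => (S)   [D → ( S )]
(S) => (S^D)   [S → S ^ D]
(S^D) => (D^D)   [S → D]
(D^D) => (x^D)   [D → x]
(x^D) => (x^(S))   [D → ( S )]
(x^(S)) => (x^(S^D))   [S → S ^ D]
(x^(S^D)) => (x^(D^D))   [S → D]
(x^(D^D)) => (x^(x^D))   [D → x]
(x^(x^D)) => (x^(x^x))   [D → x]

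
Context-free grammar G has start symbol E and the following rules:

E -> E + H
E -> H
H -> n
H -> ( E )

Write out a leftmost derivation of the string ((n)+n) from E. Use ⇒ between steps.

E ⇒ H   [E -> H]
H ⇒ (E)   [H -> ( E )]
(E) ⇒ (E+H)   [E -> E + H]
(E+H) ⇒ (H+H)   [E -> H]
(H+H) ⇒ ((E)+H)   [H -> ( E )]
((E)+H) ⇒ ((H)+H)   [E -> H]
((H)+H) ⇒ ((n)+H)   [H -> n]
((n)+H) ⇒ ((n)+n)   [H -> n]

E ⇒ H ⇒ (E) ⇒ (E+H) ⇒ (H+H) ⇒ ((E)+H) ⇒ ((H)+H) ⇒ ((n)+H) ⇒ ((n)+n)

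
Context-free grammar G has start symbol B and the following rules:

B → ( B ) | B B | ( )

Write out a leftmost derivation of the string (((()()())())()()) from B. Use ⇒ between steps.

B ⇒ (B) ⇒ (BB) ⇒ (BBB) ⇒ ((B)BB) ⇒ ((BB)BB) ⇒ (((B)B)BB) ⇒ (((BB)B)BB) ⇒ (((()B)B)BB) ⇒ (((()BB)B)BB) ⇒ (((()()B)B)BB) ⇒ (((()()())B)BB) ⇒ (((()()())())BB) ⇒ (((()()())())()B) ⇒ (((()()())())()())

B ⇒ (B)   [B → ( B )]
(B) ⇒ (BB)   [B → B B]
(BB) ⇒ (BBB)   [B → B B]
(BBB) ⇒ ((B)BB)   [B → ( B )]
((B)BB) ⇒ ((BB)BB)   [B → B B]
((BB)BB) ⇒ (((B)B)BB)   [B → ( B )]
(((B)B)BB) ⇒ (((BB)B)BB)   [B → B B]
(((BB)B)BB) ⇒ (((()B)B)BB)   [B → ( )]
(((()B)B)BB) ⇒ (((()BB)B)BB)   [B → B B]
(((()BB)B)BB) ⇒ (((()()B)B)BB)   [B → ( )]
(((()()B)B)BB) ⇒ (((()()())B)BB)   [B → ( )]
(((()()())B)BB) ⇒ (((()()())())BB)   [B → ( )]
(((()()())())BB) ⇒ (((()()())())()B)   [B → ( )]
(((()()())())()B) ⇒ (((()()())())()())   [B → ( )]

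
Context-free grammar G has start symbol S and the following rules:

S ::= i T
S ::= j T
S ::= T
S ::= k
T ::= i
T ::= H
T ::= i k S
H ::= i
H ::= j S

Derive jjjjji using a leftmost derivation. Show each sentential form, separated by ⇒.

S⇒jT⇒jH⇒jjS⇒jjjT⇒jjjH⇒jjjjS⇒jjjjjT⇒jjjjji

S ⇒ jT   [S ::= j T]
jT ⇒ jH   [T ::= H]
jH ⇒ jjS   [H ::= j S]
jjS ⇒ jjjT   [S ::= j T]
jjjT ⇒ jjjH   [T ::= H]
jjjH ⇒ jjjjS   [H ::= j S]
jjjjS ⇒ jjjjjT   [S ::= j T]
jjjjjT ⇒ jjjjji   [T ::= i]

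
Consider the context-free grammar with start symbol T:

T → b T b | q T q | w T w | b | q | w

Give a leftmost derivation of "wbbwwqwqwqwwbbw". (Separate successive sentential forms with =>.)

T => wTw   [T → w T w]
wTw => wbTbw   [T → b T b]
wbTbw => wbbTbbw   [T → b T b]
wbbTbbw => wbbwTwbbw   [T → w T w]
wbbwTwbbw => wbbwwTwwbbw   [T → w T w]
wbbwwTwwbbw => wbbwwqTqwwbbw   [T → q T q]
wbbwwqTqwwbbw => wbbwwqwTwqwwbbw   [T → w T w]
wbbwwqwTwqwwbbw => wbbwwqwqwqwwbbw   [T → q]

T => wTw => wbTbw => wbbTbbw => wbbwTwbbw => wbbwwTwwbbw => wbbwwqTqwwbbw => wbbwwqwTwqwwbbw => wbbwwqwqwqwwbbw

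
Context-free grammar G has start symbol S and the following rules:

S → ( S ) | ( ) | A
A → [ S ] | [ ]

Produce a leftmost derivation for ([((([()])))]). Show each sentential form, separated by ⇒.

S ⇒ (S) ⇒ (A) ⇒ ([S]) ⇒ ([(S)]) ⇒ ([((S))]) ⇒ ([(((S)))]) ⇒ ([(((A)))]) ⇒ ([((([S])))]) ⇒ ([((([()])))])

S ⇒ (S)   [S → ( S )]
(S) ⇒ (A)   [S → A]
(A) ⇒ ([S])   [A → [ S ]]
([S]) ⇒ ([(S)])   [S → ( S )]
([(S)]) ⇒ ([((S))])   [S → ( S )]
([((S))]) ⇒ ([(((S)))])   [S → ( S )]
([(((S)))]) ⇒ ([(((A)))])   [S → A]
([(((A)))]) ⇒ ([((([S])))])   [A → [ S ]]
([((([S])))]) ⇒ ([((([()])))])   [S → ( )]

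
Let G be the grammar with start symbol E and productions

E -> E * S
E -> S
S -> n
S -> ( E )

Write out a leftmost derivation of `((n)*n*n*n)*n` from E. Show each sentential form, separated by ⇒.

E ⇒ E*S   [E -> E * S]
E*S ⇒ S*S   [E -> S]
S*S ⇒ (E)*S   [S -> ( E )]
(E)*S ⇒ (E*S)*S   [E -> E * S]
(E*S)*S ⇒ (E*S*S)*S   [E -> E * S]
(E*S*S)*S ⇒ (E*S*S*S)*S   [E -> E * S]
(E*S*S*S)*S ⇒ (S*S*S*S)*S   [E -> S]
(S*S*S*S)*S ⇒ ((E)*S*S*S)*S   [S -> ( E )]
((E)*S*S*S)*S ⇒ ((S)*S*S*S)*S   [E -> S]
((S)*S*S*S)*S ⇒ ((n)*S*S*S)*S   [S -> n]
((n)*S*S*S)*S ⇒ ((n)*n*S*S)*S   [S -> n]
((n)*n*S*S)*S ⇒ ((n)*n*n*S)*S   [S -> n]
((n)*n*n*S)*S ⇒ ((n)*n*n*n)*S   [S -> n]
((n)*n*n*n)*S ⇒ ((n)*n*n*n)*n   [S -> n]

E ⇒ E*S ⇒ S*S ⇒ (E)*S ⇒ (E*S)*S ⇒ (E*S*S)*S ⇒ (E*S*S*S)*S ⇒ (S*S*S*S)*S ⇒ ((E)*S*S*S)*S ⇒ ((S)*S*S*S)*S ⇒ ((n)*S*S*S)*S ⇒ ((n)*n*S*S)*S ⇒ ((n)*n*n*S)*S ⇒ ((n)*n*n*n)*S ⇒ ((n)*n*n*n)*n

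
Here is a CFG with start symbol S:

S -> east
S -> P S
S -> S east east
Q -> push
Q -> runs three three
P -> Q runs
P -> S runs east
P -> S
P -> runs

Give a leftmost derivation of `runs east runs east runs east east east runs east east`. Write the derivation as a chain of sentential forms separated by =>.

S => P S => S runs east S => S east east runs east S => P S east east runs east S => runs S east east runs east S => runs P S east east runs east S => runs S runs east S east east runs east S => runs east runs east S east east runs east S => runs east runs east P S east east runs east S => runs east runs east runs S east east runs east S => runs east runs east runs east east east runs east S => runs east runs east runs east east east runs east east

S => P S   [S -> P S]
P S => S runs east S   [P -> S runs east]
S runs east S => S east east runs east S   [S -> S east east]
S east east runs east S => P S east east runs east S   [S -> P S]
P S east east runs east S => runs S east east runs east S   [P -> runs]
runs S east east runs east S => runs P S east east runs east S   [S -> P S]
runs P S east east runs east S => runs S runs east S east east runs east S   [P -> S runs east]
runs S runs east S east east runs east S => runs east runs east S east east runs east S   [S -> east]
runs east runs east S east east runs east S => runs east runs east P S east east runs east S   [S -> P S]
runs east runs east P S east east runs east S => runs east runs east runs S east east runs east S   [P -> runs]
runs east runs east runs S east east runs east S => runs east runs east runs east east east runs east S   [S -> east]
runs east runs east runs east east east runs east S => runs east runs east runs east east east runs east east   [S -> east]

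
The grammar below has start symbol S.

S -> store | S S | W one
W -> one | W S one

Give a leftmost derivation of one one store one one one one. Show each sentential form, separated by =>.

S => W one   [S -> W one]
W one => W S one one   [W -> W S one]
W S one one => one S one one   [W -> one]
one S one one => one W one one one   [S -> W one]
one W one one one => one W S one one one one   [W -> W S one]
one W S one one one one => one one S one one one one   [W -> one]
one one S one one one one => one one store one one one one   [S -> store]

S => W one => W S one one => one S one one => one W one one one => one W S one one one one => one one S one one one one => one one store one one one one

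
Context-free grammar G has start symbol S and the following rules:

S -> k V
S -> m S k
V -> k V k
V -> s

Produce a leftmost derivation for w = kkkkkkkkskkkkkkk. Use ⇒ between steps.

S⇒kV⇒kkVk⇒kkkVkk⇒kkkkVkkk⇒kkkkkVkkkk⇒kkkkkkVkkkkk⇒kkkkkkkVkkkkkk⇒kkkkkkkkVkkkkkkk⇒kkkkkkkkskkkkkkk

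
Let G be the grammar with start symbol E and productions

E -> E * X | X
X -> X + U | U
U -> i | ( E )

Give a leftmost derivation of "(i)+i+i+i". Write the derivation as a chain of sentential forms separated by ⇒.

E ⇒ X   [E -> X]
X ⇒ X+U   [X -> X + U]
X+U ⇒ X+U+U   [X -> X + U]
X+U+U ⇒ X+U+U+U   [X -> X + U]
X+U+U+U ⇒ U+U+U+U   [X -> U]
U+U+U+U ⇒ (E)+U+U+U   [U -> ( E )]
(E)+U+U+U ⇒ (X)+U+U+U   [E -> X]
(X)+U+U+U ⇒ (U)+U+U+U   [X -> U]
(U)+U+U+U ⇒ (i)+U+U+U   [U -> i]
(i)+U+U+U ⇒ (i)+i+U+U   [U -> i]
(i)+i+U+U ⇒ (i)+i+i+U   [U -> i]
(i)+i+i+U ⇒ (i)+i+i+i   [U -> i]

E ⇒ X ⇒ X+U ⇒ X+U+U ⇒ X+U+U+U ⇒ U+U+U+U ⇒ (E)+U+U+U ⇒ (X)+U+U+U ⇒ (U)+U+U+U ⇒ (i)+U+U+U ⇒ (i)+i+U+U ⇒ (i)+i+i+U ⇒ (i)+i+i+i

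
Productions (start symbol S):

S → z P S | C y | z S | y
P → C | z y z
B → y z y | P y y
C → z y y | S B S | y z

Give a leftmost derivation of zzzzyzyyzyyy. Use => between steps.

S => zPS   [S → z P S]
zPS => zCS   [P → C]
zCS => zSBSS   [C → S B S]
zSBSS => zzSBSS   [S → z S]
zzSBSS => zzzPSBSS   [S → z P S]
zzzPSBSS => zzzzyzSBSS   [P → z y z]
zzzzyzSBSS => zzzzyzyBSS   [S → y]
zzzzyzyBSS => zzzzyzyyzySS   [B → y z y]
zzzzyzyyzySS => zzzzyzyyzyyS   [S → y]
zzzzyzyyzyyS => zzzzyzyyzyyy   [S → y]

S => zPS => zCS => zSBSS => zzSBSS => zzzPSBSS => zzzzyzSBSS => zzzzyzyBSS => zzzzyzyyzySS => zzzzyzyyzyyS => zzzzyzyyzyyy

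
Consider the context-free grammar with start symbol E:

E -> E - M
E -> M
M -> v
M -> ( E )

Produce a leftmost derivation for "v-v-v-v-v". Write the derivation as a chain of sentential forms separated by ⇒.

E ⇒ E-M   [E -> E - M]
E-M ⇒ E-M-M   [E -> E - M]
E-M-M ⇒ E-M-M-M   [E -> E - M]
E-M-M-M ⇒ E-M-M-M-M   [E -> E - M]
E-M-M-M-M ⇒ M-M-M-M-M   [E -> M]
M-M-M-M-M ⇒ v-M-M-M-M   [M -> v]
v-M-M-M-M ⇒ v-v-M-M-M   [M -> v]
v-v-M-M-M ⇒ v-v-v-M-M   [M -> v]
v-v-v-M-M ⇒ v-v-v-v-M   [M -> v]
v-v-v-v-M ⇒ v-v-v-v-v   [M -> v]

E⇒E-M⇒E-M-M⇒E-M-M-M⇒E-M-M-M-M⇒M-M-M-M-M⇒v-M-M-M-M⇒v-v-M-M-M⇒v-v-v-M-M⇒v-v-v-v-M⇒v-v-v-v-v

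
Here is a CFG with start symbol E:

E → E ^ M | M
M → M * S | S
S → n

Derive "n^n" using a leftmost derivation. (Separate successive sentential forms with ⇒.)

E ⇒ E^M ⇒ M^M ⇒ S^M ⇒ n^M ⇒ n^S ⇒ n^n

E ⇒ E^M   [E → E ^ M]
E^M ⇒ M^M   [E → M]
M^M ⇒ S^M   [M → S]
S^M ⇒ n^M   [S → n]
n^M ⇒ n^S   [M → S]
n^S ⇒ n^n   [S → n]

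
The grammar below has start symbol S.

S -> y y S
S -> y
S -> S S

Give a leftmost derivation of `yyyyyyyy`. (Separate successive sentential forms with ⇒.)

S ⇒ SS ⇒ yS ⇒ yyyS ⇒ yyySS ⇒ yyySSS ⇒ yyyyySSS ⇒ yyyyyySS ⇒ yyyyyyyS ⇒ yyyyyyyy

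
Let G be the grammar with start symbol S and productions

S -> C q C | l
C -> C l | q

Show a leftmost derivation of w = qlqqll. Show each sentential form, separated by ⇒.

S⇒CqC⇒ClqC⇒qlqC⇒qlqCl⇒qlqCll⇒qlqqll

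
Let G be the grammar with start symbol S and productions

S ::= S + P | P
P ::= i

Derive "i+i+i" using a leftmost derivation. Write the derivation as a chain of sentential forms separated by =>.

S => S+P   [S ::= S + P]
S+P => S+P+P   [S ::= S + P]
S+P+P => P+P+P   [S ::= P]
P+P+P => i+P+P   [P ::= i]
i+P+P => i+i+P   [P ::= i]
i+i+P => i+i+i   [P ::= i]

S => S+P => S+P+P => P+P+P => i+P+P => i+i+P => i+i+i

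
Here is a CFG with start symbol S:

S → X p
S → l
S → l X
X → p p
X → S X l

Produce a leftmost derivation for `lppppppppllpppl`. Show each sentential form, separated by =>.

S => lX => lSXl => lXpXl => lSXlpXl => lXpXlpXl => lpppXlpXl => lpppSXllpXl => lpppXpXllpXl => lppppppXllpXl => lppppppppllpXl => lppppppppllpppl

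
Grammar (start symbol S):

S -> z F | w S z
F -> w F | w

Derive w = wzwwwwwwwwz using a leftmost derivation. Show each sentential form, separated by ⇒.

S ⇒ wSz ⇒ wzFz ⇒ wzwFz ⇒ wzwwFz ⇒ wzwwwFz ⇒ wzwwwwFz ⇒ wzwwwwwFz ⇒ wzwwwwwwFz ⇒ wzwwwwwwwFz ⇒ wzwwwwwwwwz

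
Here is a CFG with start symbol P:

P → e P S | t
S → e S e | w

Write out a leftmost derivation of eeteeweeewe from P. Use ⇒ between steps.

P ⇒ ePS ⇒ eePSS ⇒ eetSS ⇒ eeteSeS ⇒ eeteeSeeS ⇒ eeteeweeS ⇒ eeteeweeeSe ⇒ eeteeweeewe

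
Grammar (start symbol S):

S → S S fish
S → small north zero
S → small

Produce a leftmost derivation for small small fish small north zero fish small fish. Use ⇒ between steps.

S ⇒ S S fish   [S → S S fish]
S S fish ⇒ S S fish S fish   [S → S S fish]
S S fish S fish ⇒ S S fish S fish S fish   [S → S S fish]
S S fish S fish S fish ⇒ small S fish S fish S fish   [S → small]
small S fish S fish S fish ⇒ small small fish S fish S fish   [S → small]
small small fish S fish S fish ⇒ small small fish small north zero fish S fish   [S → small north zero]
small small fish small north zero fish S fish ⇒ small small fish small north zero fish small fish   [S → small]

S ⇒ S S fish ⇒ S S fish S fish ⇒ S S fish S fish S fish ⇒ small S fish S fish S fish ⇒ small small fish S fish S fish ⇒ small small fish small north zero fish S fish ⇒ small small fish small north zero fish small fish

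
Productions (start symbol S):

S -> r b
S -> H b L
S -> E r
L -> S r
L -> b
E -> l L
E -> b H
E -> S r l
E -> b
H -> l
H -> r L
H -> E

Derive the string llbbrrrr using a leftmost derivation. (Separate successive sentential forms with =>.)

S => Er => lLr => lSrr => lHbLrr => llbLrr => llbSrrr => llbErrrr => llbbrrrr

S => Er   [S -> E r]
Er => lLr   [E -> l L]
lLr => lSrr   [L -> S r]
lSrr => lHbLrr   [S -> H b L]
lHbLrr => llbLrr   [H -> l]
llbLrr => llbSrrr   [L -> S r]
llbSrrr => llbErrrr   [S -> E r]
llbErrrr => llbbrrrr   [E -> b]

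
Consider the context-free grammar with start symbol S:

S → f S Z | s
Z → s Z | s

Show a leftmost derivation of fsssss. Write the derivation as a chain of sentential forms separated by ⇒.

S ⇒ fSZ   [S → f S Z]
fSZ ⇒ fsZ   [S → s]
fsZ ⇒ fssZ   [Z → s Z]
fssZ ⇒ fsssZ   [Z → s Z]
fsssZ ⇒ fssssZ   [Z → s Z]
fssssZ ⇒ fsssss   [Z → s]

S⇒fSZ⇒fsZ⇒fssZ⇒fsssZ⇒fssssZ⇒fsssss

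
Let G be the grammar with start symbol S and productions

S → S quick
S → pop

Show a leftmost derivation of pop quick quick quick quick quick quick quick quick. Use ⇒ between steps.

S ⇒ S quick   [S → S quick]
S quick ⇒ S quick quick   [S → S quick]
S quick quick ⇒ S quick quick quick   [S → S quick]
S quick quick quick ⇒ S quick quick quick quick   [S → S quick]
S quick quick quick quick ⇒ S quick quick quick quick quick   [S → S quick]
S quick quick quick quick quick ⇒ S quick quick quick quick quick quick   [S → S quick]
S quick quick quick quick quick quick ⇒ S quick quick quick quick quick quick quick   [S → S quick]
S quick quick quick quick quick quick quick ⇒ S quick quick quick quick quick quick quick quick   [S → S quick]
S quick quick quick quick quick quick quick quick ⇒ pop quick quick quick quick quick quick quick quick   [S → pop]

S ⇒ S quick ⇒ S quick quick ⇒ S quick quick quick ⇒ S quick quick quick quick ⇒ S quick quick quick quick quick ⇒ S quick quick quick quick quick quick ⇒ S quick quick quick quick quick quick quick ⇒ S quick quick quick quick quick quick quick quick ⇒ pop quick quick quick quick quick quick quick quick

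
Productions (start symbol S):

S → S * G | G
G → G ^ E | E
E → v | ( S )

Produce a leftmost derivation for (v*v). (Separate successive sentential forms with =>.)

S=>G=>E=>(S)=>(S*G)=>(G*G)=>(E*G)=>(v*G)=>(v*E)=>(v*v)

S => G   [S → G]
G => E   [G → E]
E => (S)   [E → ( S )]
(S) => (S*G)   [S → S * G]
(S*G) => (G*G)   [S → G]
(G*G) => (E*G)   [G → E]
(E*G) => (v*G)   [E → v]
(v*G) => (v*E)   [G → E]
(v*E) => (v*v)   [E → v]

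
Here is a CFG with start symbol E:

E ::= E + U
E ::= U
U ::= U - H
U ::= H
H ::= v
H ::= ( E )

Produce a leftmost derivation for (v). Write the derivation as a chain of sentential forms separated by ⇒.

E ⇒ U ⇒ H ⇒ (E) ⇒ (U) ⇒ (H) ⇒ (v)

E ⇒ U   [E ::= U]
U ⇒ H   [U ::= H]
H ⇒ (E)   [H ::= ( E )]
(E) ⇒ (U)   [E ::= U]
(U) ⇒ (H)   [U ::= H]
(H) ⇒ (v)   [H ::= v]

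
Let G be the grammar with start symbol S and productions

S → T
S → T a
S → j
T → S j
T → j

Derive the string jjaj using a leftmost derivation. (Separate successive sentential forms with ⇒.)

S ⇒ T ⇒ Sj ⇒ Taj ⇒ Sjaj ⇒ jjaj

S ⇒ T   [S → T]
T ⇒ Sj   [T → S j]
Sj ⇒ Taj   [S → T a]
Taj ⇒ Sjaj   [T → S j]
Sjaj ⇒ jjaj   [S → j]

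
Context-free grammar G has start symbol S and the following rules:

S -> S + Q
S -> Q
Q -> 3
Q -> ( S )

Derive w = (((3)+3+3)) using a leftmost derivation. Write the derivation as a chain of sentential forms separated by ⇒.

S ⇒ Q   [S -> Q]
Q ⇒ (S)   [Q -> ( S )]
(S) ⇒ (Q)   [S -> Q]
(Q) ⇒ ((S))   [Q -> ( S )]
((S)) ⇒ ((S+Q))   [S -> S + Q]
((S+Q)) ⇒ ((S+Q+Q))   [S -> S + Q]
((S+Q+Q)) ⇒ ((Q+Q+Q))   [S -> Q]
((Q+Q+Q)) ⇒ (((S)+Q+Q))   [Q -> ( S )]
(((S)+Q+Q)) ⇒ (((Q)+Q+Q))   [S -> Q]
(((Q)+Q+Q)) ⇒ (((3)+Q+Q))   [Q -> 3]
(((3)+Q+Q)) ⇒ (((3)+3+Q))   [Q -> 3]
(((3)+3+Q)) ⇒ (((3)+3+3))   [Q -> 3]

S ⇒ Q ⇒ (S) ⇒ (Q) ⇒ ((S)) ⇒ ((S+Q)) ⇒ ((S+Q+Q)) ⇒ ((Q+Q+Q)) ⇒ (((S)+Q+Q)) ⇒ (((Q)+Q+Q)) ⇒ (((3)+Q+Q)) ⇒ (((3)+3+Q)) ⇒ (((3)+3+3))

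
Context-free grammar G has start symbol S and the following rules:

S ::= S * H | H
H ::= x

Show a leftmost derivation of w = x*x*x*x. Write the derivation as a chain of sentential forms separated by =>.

S => S*H   [S ::= S * H]
S*H => S*H*H   [S ::= S * H]
S*H*H => S*H*H*H   [S ::= S * H]
S*H*H*H => H*H*H*H   [S ::= H]
H*H*H*H => x*H*H*H   [H ::= x]
x*H*H*H => x*x*H*H   [H ::= x]
x*x*H*H => x*x*x*H   [H ::= x]
x*x*x*H => x*x*x*x   [H ::= x]

S => S*H => S*H*H => S*H*H*H => H*H*H*H => x*H*H*H => x*x*H*H => x*x*x*H => x*x*x*x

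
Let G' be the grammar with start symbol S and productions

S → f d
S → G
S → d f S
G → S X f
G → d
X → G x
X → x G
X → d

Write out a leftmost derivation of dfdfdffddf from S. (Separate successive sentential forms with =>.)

S => dfS => dfdfS => dfdfdfS => dfdfdfG => dfdfdfSXf => dfdfdffdXf => dfdfdffddf

S => dfS   [S → d f S]
dfS => dfdfS   [S → d f S]
dfdfS => dfdfdfS   [S → d f S]
dfdfdfS => dfdfdfG   [S → G]
dfdfdfG => dfdfdfSXf   [G → S X f]
dfdfdfSXf => dfdfdffdXf   [S → f d]
dfdfdffdXf => dfdfdffddf   [X → d]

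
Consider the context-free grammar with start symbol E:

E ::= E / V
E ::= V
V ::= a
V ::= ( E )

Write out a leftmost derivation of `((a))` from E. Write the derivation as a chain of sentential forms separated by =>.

E => V => (E) => (V) => ((E)) => ((V)) => ((a))

E => V   [E ::= V]
V => (E)   [V ::= ( E )]
(E) => (V)   [E ::= V]
(V) => ((E))   [V ::= ( E )]
((E)) => ((V))   [E ::= V]
((V)) => ((a))   [V ::= a]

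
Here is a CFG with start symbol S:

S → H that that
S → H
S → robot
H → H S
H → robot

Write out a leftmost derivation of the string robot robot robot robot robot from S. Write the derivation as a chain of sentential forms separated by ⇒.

S ⇒ H ⇒ H S ⇒ H S S ⇒ H S S S ⇒ H S S S S ⇒ robot S S S S ⇒ robot robot S S S ⇒ robot robot robot S S ⇒ robot robot robot robot S ⇒ robot robot robot robot robot

S ⇒ H   [S → H]
H ⇒ H S   [H → H S]
H S ⇒ H S S   [H → H S]
H S S ⇒ H S S S   [H → H S]
H S S S ⇒ H S S S S   [H → H S]
H S S S S ⇒ robot S S S S   [H → robot]
robot S S S S ⇒ robot robot S S S   [S → robot]
robot robot S S S ⇒ robot robot robot S S   [S → robot]
robot robot robot S S ⇒ robot robot robot robot S   [S → robot]
robot robot robot robot S ⇒ robot robot robot robot robot   [S → robot]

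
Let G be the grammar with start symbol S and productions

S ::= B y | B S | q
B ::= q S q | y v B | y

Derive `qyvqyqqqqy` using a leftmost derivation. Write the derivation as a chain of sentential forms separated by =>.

S=>By=>qSqy=>qBSqy=>qyvBSqy=>qyvqSqSqy=>qyvqBSqSqy=>qyvqySqSqy=>qyvqyqqSqy=>qyvqyqqqqy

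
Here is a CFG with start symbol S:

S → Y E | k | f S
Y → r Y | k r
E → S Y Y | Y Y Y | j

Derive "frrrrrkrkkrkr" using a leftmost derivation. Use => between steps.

S => fS => fYE => frYE => frrYE => frrrYE => frrrrYE => frrrrrYE => frrrrrkrE => frrrrrkrSYY => frrrrrkrkYY => frrrrrkrkkrY => frrrrrkrkkrkr

S => fS   [S → f S]
fS => fYE   [S → Y E]
fYE => frYE   [Y → r Y]
frYE => frrYE   [Y → r Y]
frrYE => frrrYE   [Y → r Y]
frrrYE => frrrrYE   [Y → r Y]
frrrrYE => frrrrrYE   [Y → r Y]
frrrrrYE => frrrrrkrE   [Y → k r]
frrrrrkrE => frrrrrkrSYY   [E → S Y Y]
frrrrrkrSYY => frrrrrkrkYY   [S → k]
frrrrrkrkYY => frrrrrkrkkrY   [Y → k r]
frrrrrkrkkrY => frrrrrkrkkrkr   [Y → k r]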